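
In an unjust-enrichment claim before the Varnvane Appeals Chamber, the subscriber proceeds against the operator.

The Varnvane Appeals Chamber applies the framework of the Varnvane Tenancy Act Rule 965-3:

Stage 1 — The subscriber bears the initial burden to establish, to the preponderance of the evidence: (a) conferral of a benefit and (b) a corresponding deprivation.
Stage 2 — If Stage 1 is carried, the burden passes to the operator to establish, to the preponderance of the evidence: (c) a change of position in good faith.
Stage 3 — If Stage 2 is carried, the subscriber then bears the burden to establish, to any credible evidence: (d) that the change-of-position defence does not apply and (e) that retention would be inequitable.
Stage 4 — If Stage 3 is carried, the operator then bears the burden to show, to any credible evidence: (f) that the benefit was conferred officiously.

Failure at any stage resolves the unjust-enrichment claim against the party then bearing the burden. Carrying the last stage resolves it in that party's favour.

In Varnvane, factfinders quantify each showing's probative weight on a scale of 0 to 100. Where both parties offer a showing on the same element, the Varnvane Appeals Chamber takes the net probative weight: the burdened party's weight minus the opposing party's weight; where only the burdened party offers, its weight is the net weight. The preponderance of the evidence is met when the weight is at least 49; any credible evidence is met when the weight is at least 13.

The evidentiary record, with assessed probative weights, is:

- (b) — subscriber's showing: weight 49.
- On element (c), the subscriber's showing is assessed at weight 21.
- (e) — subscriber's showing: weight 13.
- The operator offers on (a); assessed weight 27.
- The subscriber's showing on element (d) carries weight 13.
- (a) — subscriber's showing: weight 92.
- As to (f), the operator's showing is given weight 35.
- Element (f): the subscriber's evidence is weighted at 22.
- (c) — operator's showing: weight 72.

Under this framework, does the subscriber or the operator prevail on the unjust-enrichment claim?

operator

Stage 1 (subscriber, the preponderance of the evidence, weight is at least 49): (a) net 92−27=65 ≥ 49 — meets; (b) 49 ≥ 49 — meets.
  The subscriber carries Stage 1; the operator now bears the burden.
Stage 2 (operator, the preponderance of the evidence, weight is at least 49): (c) net 72−21=51 ≥ 49 — meets.
  Stage 2 is satisfied; the onus moves to the subscriber.
Stage 3 (subscriber, any credible evidence, weight is at least 13): (d) 13 ≥ 13 — meets; (e) 13 ≥ 13 — meets.
  All elements met. The burden passes to the operator.
Stage 4 (operator, any credible evidence, weight is at least 13): (f) net 35−22=13 ≥ 13 — meets.
  The operator carries the last stage.
With every stage satisfied, the operator prevails.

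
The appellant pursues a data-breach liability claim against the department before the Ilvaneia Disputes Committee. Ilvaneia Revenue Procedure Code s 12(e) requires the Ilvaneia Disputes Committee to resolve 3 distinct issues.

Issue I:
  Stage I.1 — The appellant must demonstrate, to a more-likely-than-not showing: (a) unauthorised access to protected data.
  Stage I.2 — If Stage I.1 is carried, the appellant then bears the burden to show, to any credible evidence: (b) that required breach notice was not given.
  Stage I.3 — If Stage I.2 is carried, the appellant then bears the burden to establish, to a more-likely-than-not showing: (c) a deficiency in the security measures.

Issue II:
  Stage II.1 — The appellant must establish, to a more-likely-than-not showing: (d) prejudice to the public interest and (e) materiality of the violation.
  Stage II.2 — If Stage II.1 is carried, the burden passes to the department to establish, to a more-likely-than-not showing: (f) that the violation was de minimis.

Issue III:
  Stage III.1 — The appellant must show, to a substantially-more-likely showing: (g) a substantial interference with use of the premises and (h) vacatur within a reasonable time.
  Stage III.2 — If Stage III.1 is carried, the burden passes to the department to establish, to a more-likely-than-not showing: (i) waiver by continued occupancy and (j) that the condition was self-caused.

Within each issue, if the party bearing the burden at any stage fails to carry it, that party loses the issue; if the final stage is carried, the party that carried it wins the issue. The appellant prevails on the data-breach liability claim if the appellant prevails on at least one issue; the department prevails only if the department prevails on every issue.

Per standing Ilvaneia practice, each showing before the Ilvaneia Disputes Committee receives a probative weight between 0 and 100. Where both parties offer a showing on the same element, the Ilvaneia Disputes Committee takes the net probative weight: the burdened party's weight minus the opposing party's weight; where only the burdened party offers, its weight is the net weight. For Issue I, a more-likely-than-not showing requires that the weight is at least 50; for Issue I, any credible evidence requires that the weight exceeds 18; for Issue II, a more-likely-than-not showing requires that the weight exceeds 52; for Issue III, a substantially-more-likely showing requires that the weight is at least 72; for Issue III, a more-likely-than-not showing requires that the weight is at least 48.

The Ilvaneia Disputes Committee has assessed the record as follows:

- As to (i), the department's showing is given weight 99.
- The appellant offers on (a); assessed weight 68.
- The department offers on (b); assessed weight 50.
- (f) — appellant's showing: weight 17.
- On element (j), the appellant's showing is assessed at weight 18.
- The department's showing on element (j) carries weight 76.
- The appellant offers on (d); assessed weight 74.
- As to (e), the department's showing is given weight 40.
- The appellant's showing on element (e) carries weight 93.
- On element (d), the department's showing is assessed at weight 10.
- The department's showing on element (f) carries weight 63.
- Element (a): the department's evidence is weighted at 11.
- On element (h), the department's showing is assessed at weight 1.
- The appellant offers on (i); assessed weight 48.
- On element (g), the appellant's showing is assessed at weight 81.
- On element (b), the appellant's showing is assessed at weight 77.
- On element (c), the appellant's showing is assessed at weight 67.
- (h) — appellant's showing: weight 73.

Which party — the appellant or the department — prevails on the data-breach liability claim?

appellant

— Issue I —
At Stage I.1 the appellant must meet a more-likely-than-not showing (weight is at least 50): on (a) the weight is 68 less the opposing 11 gives net 57, which does reach 50, so (a) meets the standard.
  Stage I.1 carried; the burden remains with the appellant.
At Stage I.2 the appellant must meet any credible evidence (weight exceeds 18): on (b) the weight is 77 less the opposing 50 gives net 27, which does exceed 18, so (b) meets the standard.
  Stage I.2 carried; the burden remains with the appellant.
At Stage I.3 the appellant must meet a more-likely-than-not showing (weight is at least 50): on (c) the weight is 67, ≥ 50, so (c) meets the standard.
  All elements met at the final stage.
All stages carried — the appellant prevails on this issue.
— Issue II —
Stage II.1 — burden on appellant; standard: a more-likely-than-not showing (weight exceeds 52).
    (d): 74 − 10 = 64 > 52 [met]
    (e): 93 − 40 = 53 > 52 [met]
  Stage II.1 carried; the burden shifts to the department.
Stage II.2 — burden on department; standard: a more-likely-than-not showing (weight exceeds 52).
    (f): 63 − 17 = 46 ≤ 52 [not met]
  The department does not carry Stage II.2.
The analysis ends at Stage II.2; the appellant prevails on this issue.
— Issue III —
Stage III.1 (appellant, a substantially-more-likely showing, weight is at least 72): (g) 81 ≥ 72 — meets; (h) net 73−1=72 ≥ 72 — meets.
  Stage III.1 is satisfied; the onus moves to the department.
Stage III.2 (department, a more-likely-than-not showing, weight is at least 48): (i) net 99−48=51 ≥ 48 — meets; (j) net 76−18=58 ≥ 48 — meets.
  All elements met at the final stage.
Every stage carried; the department prevails on this issue.
Per-issue: Issue I → appellant; Issue II → appellant; Issue III → department. The appellant must prevail on at least one issue; overall, the appellant prevails.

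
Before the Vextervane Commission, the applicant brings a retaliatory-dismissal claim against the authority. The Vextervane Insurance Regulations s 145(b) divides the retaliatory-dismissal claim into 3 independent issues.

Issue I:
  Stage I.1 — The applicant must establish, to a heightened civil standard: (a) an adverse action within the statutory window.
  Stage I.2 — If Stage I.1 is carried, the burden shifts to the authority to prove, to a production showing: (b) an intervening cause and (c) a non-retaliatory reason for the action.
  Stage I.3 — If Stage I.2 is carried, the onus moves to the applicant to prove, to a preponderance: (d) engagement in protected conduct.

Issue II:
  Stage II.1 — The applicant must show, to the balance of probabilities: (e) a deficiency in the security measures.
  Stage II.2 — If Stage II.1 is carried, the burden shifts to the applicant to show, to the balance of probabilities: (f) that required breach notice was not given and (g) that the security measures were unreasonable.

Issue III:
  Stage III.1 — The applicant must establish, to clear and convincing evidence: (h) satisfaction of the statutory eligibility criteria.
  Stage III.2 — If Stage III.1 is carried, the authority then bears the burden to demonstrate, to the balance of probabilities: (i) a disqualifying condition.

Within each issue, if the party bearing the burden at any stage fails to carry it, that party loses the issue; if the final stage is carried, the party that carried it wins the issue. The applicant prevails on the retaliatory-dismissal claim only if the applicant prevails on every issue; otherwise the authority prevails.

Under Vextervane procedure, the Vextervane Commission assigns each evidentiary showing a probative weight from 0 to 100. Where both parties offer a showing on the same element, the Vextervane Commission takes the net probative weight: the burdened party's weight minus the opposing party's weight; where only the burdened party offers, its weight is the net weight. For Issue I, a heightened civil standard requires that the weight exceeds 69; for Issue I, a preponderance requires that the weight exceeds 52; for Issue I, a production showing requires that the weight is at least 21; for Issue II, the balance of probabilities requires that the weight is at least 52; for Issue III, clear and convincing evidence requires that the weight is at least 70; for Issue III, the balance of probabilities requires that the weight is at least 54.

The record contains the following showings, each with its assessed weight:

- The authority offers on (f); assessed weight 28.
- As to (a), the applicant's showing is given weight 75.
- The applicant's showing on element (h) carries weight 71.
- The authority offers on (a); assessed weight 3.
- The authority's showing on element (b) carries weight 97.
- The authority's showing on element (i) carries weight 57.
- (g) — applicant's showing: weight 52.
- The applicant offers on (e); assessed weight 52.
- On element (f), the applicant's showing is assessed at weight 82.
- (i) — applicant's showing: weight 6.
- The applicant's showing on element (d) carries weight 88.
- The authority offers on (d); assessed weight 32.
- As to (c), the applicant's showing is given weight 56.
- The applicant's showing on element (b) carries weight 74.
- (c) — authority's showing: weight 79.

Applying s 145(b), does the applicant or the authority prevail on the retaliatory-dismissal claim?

— Issue I —
Stage I.1 (applicant, a heightened civil standard, weight exceeds 69): (a) net 75−3=72 > 69 — meets.
  The applicant carries Stage I.1; the authority now bears the burden.
Stage I.2 (authority, a production showing, weight is at least 21): (b) net 97−74=23 ≥ 21 — meets; (c) net 79−56=23 ≥ 21 — meets.
  Stage I.2 carried; the burden shifts to the applicant.
Stage I.3 (applicant, a preponderance, weight exceeds 52): (d) net 88−32=56 > 52 — meets.
  Stage I.3 carried; the final stage is satisfied.
All stages carried — the applicant prevails on this issue.
— Issue II —
Stage II.1 (applicant, the balance of probabilities, weight is at least 52): (e) 52 ≥ 52 — meets.
  Stage II.1 is satisfied; the applicant continues to bear the burden.
Stage II.2 (applicant, the balance of probabilities, weight is at least 52): (f) net 82−28=54 ≥ 52 — meets; (g) 52 ≥ 52 — meets.
  The applicant carries the last stage.
Every stage carried; the applicant prevails on this issue.
— Issue III —
Stage III.1 — burden on applicant; standard: clear and convincing evidence (weight is at least 70).
    (h): 71 ≥ 70 [met]
  All elements met. The burden passes to the authority.
Stage III.2 — burden on authority; standard: the balance of probabilities (weight is at least 54).
    (i): 57 − 6 = 51 < 54 [not met]
  Stage III.2 not carried; the authority fails its burden.
So the applicant prevails on this issue.
Per-issue: Issue I → applicant; Issue II → applicant; Issue III → applicant. The applicant must prevail on every issue; overall, the applicant prevails.

applicant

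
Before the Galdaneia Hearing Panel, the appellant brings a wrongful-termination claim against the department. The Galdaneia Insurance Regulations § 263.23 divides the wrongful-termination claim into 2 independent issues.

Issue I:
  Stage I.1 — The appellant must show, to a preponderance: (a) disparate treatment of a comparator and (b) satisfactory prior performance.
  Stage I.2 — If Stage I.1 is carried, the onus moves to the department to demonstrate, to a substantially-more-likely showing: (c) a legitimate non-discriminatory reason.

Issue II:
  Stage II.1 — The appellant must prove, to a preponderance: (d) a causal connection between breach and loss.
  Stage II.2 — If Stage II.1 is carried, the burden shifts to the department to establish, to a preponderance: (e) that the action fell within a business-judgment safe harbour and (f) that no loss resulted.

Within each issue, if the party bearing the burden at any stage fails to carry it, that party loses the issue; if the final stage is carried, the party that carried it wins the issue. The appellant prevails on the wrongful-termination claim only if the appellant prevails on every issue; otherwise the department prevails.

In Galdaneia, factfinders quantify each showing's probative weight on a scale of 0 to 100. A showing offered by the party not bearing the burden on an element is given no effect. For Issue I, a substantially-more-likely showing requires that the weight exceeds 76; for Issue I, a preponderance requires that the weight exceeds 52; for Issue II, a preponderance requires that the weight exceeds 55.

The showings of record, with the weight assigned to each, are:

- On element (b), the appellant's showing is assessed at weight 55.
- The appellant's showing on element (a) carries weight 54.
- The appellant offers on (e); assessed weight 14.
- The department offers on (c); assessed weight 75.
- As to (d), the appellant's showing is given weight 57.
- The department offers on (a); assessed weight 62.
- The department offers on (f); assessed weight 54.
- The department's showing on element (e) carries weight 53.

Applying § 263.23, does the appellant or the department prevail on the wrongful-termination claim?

appellant

— Issue I —
Stage I.1 — burden on appellant; standard: a preponderance (weight exceeds 52).
    (a): 54 (department's 62 disregarded) > 52 [met]
    (b): 55 > 52 [met]
  Stage I.1 carried; the burden shifts to the department.
Stage I.2 — burden on department; standard: a substantially-more-likely showing (weight exceeds 76).
    (c): 75 ≤ 76 [not met]
  The department does not carry Stage I.2.
The appellant prevails on this issue.
— Issue II —
Stage II.1 — burden on appellant; standard: a preponderance (weight exceeds 55).
    (d): 57 > 55 [met]
  The appellant carries Stage II.1; the department now bears the burden.
Stage II.2 — burden on department; standard: a preponderance (weight exceeds 55).
    (e): 53 (appellant's 14 disregarded) ≤ 55 [not met]
    (f): 54 ≤ 55 [not met]
  The department does not carry Stage II.2.
So the appellant prevails on this issue.
Per-issue: Issue I → appellant; Issue II → appellant. The appellant must prevail on every issue; overall, the appellant prevails.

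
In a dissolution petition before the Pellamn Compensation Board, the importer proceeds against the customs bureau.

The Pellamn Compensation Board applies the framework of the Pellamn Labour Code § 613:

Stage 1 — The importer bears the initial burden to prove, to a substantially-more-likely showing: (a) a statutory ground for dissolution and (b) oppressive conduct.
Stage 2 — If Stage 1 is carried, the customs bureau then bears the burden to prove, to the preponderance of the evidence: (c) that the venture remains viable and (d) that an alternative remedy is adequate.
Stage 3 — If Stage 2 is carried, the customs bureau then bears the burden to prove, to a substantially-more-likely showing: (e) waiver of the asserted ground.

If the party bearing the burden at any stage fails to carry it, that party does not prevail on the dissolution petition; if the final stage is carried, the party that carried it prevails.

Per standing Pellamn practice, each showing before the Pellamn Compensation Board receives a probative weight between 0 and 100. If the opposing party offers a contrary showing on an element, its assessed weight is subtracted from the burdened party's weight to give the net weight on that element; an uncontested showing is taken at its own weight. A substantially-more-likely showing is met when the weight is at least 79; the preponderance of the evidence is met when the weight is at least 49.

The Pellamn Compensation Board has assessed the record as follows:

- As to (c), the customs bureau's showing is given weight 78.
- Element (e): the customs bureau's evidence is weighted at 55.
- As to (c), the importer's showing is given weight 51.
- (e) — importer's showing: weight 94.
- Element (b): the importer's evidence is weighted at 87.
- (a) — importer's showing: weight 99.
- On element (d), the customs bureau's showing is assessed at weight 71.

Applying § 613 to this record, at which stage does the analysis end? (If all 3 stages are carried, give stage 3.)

stage 2

Stage 1 — burden on importer; standard: a substantially-more-likely showing (weight is at least 79).
    (a): 99 ≥ 79 [met]
    (b): 87 ≥ 79 [met]
  All elements met. The burden passes to the customs bureau.
Stage 2 — burden on customs bureau; standard: the preponderance of the evidence (weight is at least 49).
    (c): 78 − 51 = 27 < 49 [not met]
    (d): 71 ≥ 49 [met]
  The customs bureau does not carry Stage 2.
The analysis ends at Stage 2; the importer prevails.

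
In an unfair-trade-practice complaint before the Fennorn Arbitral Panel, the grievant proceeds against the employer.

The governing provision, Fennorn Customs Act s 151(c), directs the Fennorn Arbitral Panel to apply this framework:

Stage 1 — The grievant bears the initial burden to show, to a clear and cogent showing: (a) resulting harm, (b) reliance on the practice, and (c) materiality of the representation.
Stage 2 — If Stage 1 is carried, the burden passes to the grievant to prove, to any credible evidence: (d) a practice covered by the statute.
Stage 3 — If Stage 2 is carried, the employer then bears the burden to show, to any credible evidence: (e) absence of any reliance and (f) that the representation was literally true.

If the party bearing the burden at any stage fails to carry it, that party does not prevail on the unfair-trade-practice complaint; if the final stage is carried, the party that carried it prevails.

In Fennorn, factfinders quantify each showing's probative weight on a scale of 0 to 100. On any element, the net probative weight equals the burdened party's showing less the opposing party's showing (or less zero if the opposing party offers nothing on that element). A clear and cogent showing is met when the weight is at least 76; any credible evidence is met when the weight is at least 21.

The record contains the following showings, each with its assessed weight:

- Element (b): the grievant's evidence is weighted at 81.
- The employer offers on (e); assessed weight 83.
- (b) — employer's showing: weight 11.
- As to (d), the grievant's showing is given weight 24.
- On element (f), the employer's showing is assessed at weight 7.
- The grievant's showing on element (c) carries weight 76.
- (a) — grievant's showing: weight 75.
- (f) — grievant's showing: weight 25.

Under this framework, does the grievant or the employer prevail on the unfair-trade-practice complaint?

At Stage 1 the grievant must meet a clear and cogent showing (weight is at least 76): on (a) the weight is 75, < 76, so (a) does not meet the standard; on (b) the weight is 81 less the opposing 11 gives net 70, which does not reach 76, so (b) does not meet the standard; on (c) the weight is 76, which does reach 76, so (c) meets the standard.
  Not every element is met, so the grievant fails to carry Stage 1.
The employer prevails.

employer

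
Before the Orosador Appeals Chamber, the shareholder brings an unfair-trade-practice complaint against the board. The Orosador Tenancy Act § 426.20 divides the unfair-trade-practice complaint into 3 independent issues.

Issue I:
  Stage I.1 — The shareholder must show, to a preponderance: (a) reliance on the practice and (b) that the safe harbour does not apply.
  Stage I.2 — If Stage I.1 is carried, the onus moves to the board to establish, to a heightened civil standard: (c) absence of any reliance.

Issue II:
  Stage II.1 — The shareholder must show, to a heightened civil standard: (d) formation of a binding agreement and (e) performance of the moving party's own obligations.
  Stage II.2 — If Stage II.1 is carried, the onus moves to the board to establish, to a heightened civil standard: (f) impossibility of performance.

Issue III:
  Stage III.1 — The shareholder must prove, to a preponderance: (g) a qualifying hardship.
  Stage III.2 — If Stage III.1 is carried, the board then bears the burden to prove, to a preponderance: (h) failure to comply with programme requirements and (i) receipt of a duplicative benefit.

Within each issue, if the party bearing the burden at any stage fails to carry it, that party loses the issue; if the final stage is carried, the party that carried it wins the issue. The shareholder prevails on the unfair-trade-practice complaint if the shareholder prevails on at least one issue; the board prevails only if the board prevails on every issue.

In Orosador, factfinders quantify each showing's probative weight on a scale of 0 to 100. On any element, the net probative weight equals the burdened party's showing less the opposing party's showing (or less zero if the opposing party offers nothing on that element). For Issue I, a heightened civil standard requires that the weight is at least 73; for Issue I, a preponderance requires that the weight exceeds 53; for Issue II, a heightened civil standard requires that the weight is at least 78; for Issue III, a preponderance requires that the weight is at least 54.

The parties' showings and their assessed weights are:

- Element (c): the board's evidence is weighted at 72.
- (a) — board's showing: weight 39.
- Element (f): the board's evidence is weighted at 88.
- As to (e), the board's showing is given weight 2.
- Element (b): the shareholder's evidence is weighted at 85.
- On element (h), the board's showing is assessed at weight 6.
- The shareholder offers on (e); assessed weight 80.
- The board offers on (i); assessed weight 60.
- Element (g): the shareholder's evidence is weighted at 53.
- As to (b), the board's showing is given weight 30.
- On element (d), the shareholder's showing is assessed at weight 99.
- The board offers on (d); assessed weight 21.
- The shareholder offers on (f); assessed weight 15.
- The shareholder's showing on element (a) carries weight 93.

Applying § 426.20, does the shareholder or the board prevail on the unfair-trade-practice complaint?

shareholder

— Issue I —
Stage I.1 — burden on shareholder; standard: a preponderance (weight exceeds 53).
    (a): 93 − 39 = 54 > 53 [met]
    (b): 85 − 30 = 55 > 53 [met]
  Stage I.1 is satisfied; the onus moves to the board.
Stage I.2 — burden on board; standard: a heightened civil standard (weight is at least 73).
    (c): 72 < 73 [not met]
  Stage I.2 not carried; the board fails its burden.
The shareholder prevails on this issue.
— Issue II —
Stage II.1 (shareholder, a heightened civil standard, weight is at least 78): (d) net 99−21=78 ≥ 78 — meets; (e) net 80−2=78 ≥ 78 — meets.
  The shareholder carries Stage II.1; the board now bears the burden.
Stage II.2 (board, a heightened civil standard, weight is at least 78): (f) net 88−15=73 < 78 — fails.
  The board does not carry Stage II.2.
The analysis ends at Stage II.2; the shareholder prevails on this issue.
— Issue III —
Stage III.1 — burden on shareholder; standard: a preponderance (weight is at least 54).
    (g): 53 < 54 [not met]
  The shareholder does not carry Stage III.1.
The analysis ends at Stage III.1; the board prevails on this issue.
Per-issue: Issue I → shareholder; Issue II → shareholder; Issue III → board. The shareholder must prevail on at least one issue; overall, the shareholder prevails.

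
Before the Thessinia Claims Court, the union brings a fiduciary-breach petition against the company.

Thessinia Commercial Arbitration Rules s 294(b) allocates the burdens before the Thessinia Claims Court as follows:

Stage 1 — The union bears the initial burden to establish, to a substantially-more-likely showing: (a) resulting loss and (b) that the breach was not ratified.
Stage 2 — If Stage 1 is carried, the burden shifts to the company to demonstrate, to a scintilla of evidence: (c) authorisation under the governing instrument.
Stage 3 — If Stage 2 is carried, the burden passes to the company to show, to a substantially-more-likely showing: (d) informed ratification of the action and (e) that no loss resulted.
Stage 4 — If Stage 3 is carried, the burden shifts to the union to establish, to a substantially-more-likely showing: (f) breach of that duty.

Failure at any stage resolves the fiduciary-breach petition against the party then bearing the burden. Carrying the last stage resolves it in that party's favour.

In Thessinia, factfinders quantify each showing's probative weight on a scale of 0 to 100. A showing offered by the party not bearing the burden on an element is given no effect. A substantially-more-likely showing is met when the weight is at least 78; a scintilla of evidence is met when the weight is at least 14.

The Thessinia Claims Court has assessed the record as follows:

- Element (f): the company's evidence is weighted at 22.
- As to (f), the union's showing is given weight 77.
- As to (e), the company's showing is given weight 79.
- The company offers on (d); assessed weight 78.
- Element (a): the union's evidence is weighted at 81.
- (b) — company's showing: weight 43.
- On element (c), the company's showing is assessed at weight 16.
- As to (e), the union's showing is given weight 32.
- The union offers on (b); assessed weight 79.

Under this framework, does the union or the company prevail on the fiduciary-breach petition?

Stage 1 — burden on union; standard: a substantially-more-likely showing (weight is at least 78).
    (a): 81 ≥ 78 [met]
    (b): 79 (company's 43 disregarded) ≥ 78 [met]
  The union carries Stage 1; the company now bears the burden.
Stage 2 — burden on company; standard: a scintilla of evidence (weight is at least 14).
    (c): 16 ≥ 14 [met]
  Stage 2 is satisfied; the company continues to bear the burden.
Stage 3 — burden on company; standard: a substantially-more-likely showing (weight is at least 78).
    (d): 78 ≥ 78 [met]
    (e): 79 (union's 32 disregarded) ≥ 78 [met]
  Stage 3 carried; the burden shifts to the union.
Stage 4 — burden on union; standard: a substantially-more-likely showing (weight is at least 78).
    (f): 77 (company's 22 disregarded) < 78 [not met]
  Not every element is met, so the union fails to carry Stage 4.
The company prevails.

company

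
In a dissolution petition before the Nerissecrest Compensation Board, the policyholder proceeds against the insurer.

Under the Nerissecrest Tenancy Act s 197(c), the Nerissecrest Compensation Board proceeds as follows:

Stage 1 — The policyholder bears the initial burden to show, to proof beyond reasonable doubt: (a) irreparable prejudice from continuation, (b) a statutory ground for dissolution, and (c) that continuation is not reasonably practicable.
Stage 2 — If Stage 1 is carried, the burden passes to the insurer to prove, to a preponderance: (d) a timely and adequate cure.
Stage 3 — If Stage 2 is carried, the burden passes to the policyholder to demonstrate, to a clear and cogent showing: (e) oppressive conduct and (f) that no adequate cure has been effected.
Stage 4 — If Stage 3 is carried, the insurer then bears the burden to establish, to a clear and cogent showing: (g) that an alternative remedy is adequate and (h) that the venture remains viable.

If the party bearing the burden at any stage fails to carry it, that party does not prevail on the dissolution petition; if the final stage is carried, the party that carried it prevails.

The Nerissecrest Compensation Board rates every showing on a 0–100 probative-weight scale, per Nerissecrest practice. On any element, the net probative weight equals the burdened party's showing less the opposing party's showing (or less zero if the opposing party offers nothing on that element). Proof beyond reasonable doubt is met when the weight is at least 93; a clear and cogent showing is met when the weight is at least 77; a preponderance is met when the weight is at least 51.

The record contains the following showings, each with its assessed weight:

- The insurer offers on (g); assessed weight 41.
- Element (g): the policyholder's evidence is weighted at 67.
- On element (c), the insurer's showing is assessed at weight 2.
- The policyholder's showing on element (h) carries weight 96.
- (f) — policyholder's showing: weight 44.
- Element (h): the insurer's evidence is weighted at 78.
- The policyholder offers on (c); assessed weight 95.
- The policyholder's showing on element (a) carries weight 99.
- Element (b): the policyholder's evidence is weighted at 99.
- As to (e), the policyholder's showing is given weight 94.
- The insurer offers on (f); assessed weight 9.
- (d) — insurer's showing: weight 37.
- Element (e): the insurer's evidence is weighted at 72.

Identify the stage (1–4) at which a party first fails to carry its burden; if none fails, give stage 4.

At Stage 1 the policyholder must meet proof beyond reasonable doubt (weight is at least 93): on (a) the weight is 99, which does reach 93, so (a) meets the standard; on (b) the weight is 99, ≥ 93, so (b) meets the standard; on (c) the weight is 95 less the opposing 2 gives net 93, which does reach 93, so (c) meets the standard.
  The policyholder carries Stage 1; the insurer now bears the burden.
At Stage 2 the insurer must meet a preponderance (weight is at least 51): on (d) the weight is 37, which does not reach 51, so (d) does not meet the standard.
  Not every element is met, so the insurer fails to carry Stage 2.
The analysis ends at Stage 2; the policyholder prevails.

stage 2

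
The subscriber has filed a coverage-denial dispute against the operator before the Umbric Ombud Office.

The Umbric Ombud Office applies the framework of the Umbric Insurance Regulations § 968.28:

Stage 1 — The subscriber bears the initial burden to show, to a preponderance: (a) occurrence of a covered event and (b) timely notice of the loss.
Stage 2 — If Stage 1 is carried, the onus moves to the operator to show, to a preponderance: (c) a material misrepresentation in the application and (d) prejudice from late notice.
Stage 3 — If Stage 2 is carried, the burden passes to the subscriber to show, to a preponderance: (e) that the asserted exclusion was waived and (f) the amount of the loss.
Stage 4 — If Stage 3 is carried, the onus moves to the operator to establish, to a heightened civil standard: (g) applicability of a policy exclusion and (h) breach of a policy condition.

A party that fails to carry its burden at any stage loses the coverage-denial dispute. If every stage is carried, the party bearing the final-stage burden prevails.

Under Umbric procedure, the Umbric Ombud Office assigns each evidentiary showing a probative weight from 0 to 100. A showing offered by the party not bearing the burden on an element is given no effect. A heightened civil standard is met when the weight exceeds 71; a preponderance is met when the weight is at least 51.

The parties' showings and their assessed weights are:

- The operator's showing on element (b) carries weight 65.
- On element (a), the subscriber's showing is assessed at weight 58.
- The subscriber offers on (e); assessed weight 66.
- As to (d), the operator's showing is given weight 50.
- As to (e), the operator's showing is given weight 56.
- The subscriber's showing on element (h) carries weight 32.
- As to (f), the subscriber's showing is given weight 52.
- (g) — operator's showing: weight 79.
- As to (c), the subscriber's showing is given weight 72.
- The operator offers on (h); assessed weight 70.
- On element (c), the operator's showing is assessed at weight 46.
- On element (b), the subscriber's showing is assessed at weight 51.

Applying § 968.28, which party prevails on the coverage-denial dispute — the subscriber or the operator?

Stage 1 (subscriber, a preponderance, weight is at least 51): (a) 58 ≥ 51 — meets; (b) 51 (operator's 65 disregarded) ≥ 51 — meets.
  The subscriber carries Stage 1; the operator now bears the burden.
Stage 2 (operator, a preponderance, weight is at least 51): (c) 46 (subscriber's 72 disregarded) < 51 — fails; (d) 50 < 51 — fails.
  Not every element is met, so the operator fails to carry Stage 2.
The subscriber prevails.

subscriber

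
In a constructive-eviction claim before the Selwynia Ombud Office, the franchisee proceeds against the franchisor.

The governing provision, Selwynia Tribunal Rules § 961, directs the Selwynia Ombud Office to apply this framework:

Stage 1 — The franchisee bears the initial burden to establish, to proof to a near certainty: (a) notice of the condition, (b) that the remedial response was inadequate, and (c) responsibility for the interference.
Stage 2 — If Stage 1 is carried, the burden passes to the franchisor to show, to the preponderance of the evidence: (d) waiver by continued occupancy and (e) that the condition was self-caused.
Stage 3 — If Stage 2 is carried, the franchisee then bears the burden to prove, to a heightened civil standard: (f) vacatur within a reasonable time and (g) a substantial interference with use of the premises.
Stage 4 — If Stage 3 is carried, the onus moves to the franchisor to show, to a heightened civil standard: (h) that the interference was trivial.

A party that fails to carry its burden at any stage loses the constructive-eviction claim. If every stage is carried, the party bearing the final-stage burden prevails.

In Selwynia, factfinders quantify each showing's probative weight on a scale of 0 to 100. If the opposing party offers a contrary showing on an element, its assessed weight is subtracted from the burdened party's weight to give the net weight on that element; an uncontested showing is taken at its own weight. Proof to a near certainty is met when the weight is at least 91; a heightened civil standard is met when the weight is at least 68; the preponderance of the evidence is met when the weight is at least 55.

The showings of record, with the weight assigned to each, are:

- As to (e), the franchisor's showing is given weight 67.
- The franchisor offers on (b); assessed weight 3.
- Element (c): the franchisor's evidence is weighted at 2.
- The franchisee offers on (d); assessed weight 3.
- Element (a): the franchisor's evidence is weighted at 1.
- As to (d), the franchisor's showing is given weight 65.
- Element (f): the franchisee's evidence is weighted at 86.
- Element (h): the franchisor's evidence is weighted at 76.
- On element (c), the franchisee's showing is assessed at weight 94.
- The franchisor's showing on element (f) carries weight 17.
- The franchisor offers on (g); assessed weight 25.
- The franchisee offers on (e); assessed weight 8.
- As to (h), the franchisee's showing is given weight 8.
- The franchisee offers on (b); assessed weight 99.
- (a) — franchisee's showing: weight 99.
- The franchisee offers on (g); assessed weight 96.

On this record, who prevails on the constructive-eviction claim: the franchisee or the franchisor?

Stage 1 — burden on franchisee; standard: proof to a near certainty (weight is at least 91).
    (a): 99 − 1 = 98 ≥ 91 [met]
    (b): 99 − 3 = 96 ≥ 91 [met]
    (c): 94 − 2 = 92 ≥ 91 [met]
  Stage 1 carried; the burden shifts to the franchisor.
Stage 2 — burden on franchisor; standard: the preponderance of the evidence (weight is at least 55).
    (d): 65 − 3 = 62 ≥ 55 [met]
    (e): 67 − 8 = 59 ≥ 55 [met]
  Stage 2 is satisfied; the onus moves to the franchisee.
Stage 3 — burden on franchisee; standard: a heightened civil standard (weight is at least 68).
    (f): 86 − 17 = 69 ≥ 68 [met]
    (g): 96 − 25 = 71 ≥ 68 [met]
  Stage 3 is satisfied; the onus moves to the franchisor.
Stage 4 — burden on franchisor; standard: a heightened civil standard (weight is at least 68).
    (h): 76 − 8 = 68 ≥ 68 [met]
  The franchisor carries the last stage.
Every stage carried; the franchisor prevails.

franchisor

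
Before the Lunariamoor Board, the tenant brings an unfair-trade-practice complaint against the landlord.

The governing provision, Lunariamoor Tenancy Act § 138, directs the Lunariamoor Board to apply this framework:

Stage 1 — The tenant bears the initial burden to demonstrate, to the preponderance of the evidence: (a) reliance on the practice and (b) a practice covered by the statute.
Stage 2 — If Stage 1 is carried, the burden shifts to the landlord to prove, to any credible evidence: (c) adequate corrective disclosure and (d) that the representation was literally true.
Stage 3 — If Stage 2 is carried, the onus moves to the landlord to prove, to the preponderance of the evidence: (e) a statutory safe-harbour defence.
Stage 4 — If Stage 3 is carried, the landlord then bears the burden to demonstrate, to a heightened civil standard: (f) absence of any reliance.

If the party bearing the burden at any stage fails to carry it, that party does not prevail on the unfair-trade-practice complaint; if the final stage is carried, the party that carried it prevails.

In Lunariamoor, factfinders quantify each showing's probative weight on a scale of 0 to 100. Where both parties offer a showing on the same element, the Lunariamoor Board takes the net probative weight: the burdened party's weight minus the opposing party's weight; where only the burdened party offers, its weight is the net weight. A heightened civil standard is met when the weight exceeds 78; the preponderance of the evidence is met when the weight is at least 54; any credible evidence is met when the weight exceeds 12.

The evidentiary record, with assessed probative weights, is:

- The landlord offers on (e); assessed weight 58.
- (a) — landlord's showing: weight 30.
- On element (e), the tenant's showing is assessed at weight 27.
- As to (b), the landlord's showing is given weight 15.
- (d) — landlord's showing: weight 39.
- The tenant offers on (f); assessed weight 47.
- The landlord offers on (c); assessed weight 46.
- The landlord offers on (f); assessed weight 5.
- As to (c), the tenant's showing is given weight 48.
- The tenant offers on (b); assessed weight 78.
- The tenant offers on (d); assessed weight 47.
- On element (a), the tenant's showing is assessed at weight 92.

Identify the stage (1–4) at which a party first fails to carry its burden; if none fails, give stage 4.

stage 2

Stage 1 — burden on tenant; standard: the preponderance of the evidence (weight is at least 54).
    (a): 92 − 30 = 62 ≥ 54 [met]
    (b): 78 − 15 = 63 ≥ 54 [met]
  Stage 1 is satisfied; the onus moves to the landlord.
Stage 2 — burden on landlord; standard: any credible evidence (weight exceeds 12).
    (c): 46 − 48 = -2 ≤ 12 [not met]
    (d): 39 − 47 = -8 ≤ 12 [not met]
  Not every element is met, so the landlord fails to carry Stage 2.
So the tenant prevails.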